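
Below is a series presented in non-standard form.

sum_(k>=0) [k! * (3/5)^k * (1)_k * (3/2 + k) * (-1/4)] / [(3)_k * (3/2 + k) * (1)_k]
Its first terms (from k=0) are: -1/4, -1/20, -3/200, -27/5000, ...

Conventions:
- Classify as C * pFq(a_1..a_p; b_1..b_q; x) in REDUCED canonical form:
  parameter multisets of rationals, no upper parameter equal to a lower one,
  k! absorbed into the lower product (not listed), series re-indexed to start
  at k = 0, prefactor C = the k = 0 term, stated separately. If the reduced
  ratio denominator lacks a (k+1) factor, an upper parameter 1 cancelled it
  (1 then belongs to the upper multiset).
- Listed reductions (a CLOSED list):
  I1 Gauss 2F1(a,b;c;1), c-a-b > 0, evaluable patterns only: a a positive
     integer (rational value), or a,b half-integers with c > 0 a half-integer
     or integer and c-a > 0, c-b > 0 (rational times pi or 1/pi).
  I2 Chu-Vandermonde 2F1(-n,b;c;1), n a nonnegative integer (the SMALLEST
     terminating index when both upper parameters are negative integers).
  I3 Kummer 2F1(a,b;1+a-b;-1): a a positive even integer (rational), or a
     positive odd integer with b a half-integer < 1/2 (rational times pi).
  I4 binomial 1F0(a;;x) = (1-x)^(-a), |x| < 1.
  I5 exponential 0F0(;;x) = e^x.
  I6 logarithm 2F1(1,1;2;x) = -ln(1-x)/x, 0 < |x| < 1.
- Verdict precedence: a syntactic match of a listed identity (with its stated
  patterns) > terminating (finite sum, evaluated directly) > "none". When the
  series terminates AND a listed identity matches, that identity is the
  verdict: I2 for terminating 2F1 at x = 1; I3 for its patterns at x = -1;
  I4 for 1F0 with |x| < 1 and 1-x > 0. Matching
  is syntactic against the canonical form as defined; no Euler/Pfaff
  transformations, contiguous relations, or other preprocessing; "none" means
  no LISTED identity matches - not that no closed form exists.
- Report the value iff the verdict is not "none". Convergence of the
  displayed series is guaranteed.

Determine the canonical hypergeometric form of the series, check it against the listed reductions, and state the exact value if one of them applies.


Structural cue: t_0 being -1/4, (1)_k (C = -1/4, x = 3/5) is k! itself.
Ratio: r(k) = (3/5) * (k+1) (k+1) / [(k+3) (k+1)] - rational; roots negated = parameters, x = (3/5), C = -1/4.

Canonical form: C = -1/4 times 2F1 with upper {1, 1}, lower {3}, x = 3/5. Verdict: none - this 2F1 at x = 3/5 matches no listed pattern, and upper {1, 1} holds no stopper.


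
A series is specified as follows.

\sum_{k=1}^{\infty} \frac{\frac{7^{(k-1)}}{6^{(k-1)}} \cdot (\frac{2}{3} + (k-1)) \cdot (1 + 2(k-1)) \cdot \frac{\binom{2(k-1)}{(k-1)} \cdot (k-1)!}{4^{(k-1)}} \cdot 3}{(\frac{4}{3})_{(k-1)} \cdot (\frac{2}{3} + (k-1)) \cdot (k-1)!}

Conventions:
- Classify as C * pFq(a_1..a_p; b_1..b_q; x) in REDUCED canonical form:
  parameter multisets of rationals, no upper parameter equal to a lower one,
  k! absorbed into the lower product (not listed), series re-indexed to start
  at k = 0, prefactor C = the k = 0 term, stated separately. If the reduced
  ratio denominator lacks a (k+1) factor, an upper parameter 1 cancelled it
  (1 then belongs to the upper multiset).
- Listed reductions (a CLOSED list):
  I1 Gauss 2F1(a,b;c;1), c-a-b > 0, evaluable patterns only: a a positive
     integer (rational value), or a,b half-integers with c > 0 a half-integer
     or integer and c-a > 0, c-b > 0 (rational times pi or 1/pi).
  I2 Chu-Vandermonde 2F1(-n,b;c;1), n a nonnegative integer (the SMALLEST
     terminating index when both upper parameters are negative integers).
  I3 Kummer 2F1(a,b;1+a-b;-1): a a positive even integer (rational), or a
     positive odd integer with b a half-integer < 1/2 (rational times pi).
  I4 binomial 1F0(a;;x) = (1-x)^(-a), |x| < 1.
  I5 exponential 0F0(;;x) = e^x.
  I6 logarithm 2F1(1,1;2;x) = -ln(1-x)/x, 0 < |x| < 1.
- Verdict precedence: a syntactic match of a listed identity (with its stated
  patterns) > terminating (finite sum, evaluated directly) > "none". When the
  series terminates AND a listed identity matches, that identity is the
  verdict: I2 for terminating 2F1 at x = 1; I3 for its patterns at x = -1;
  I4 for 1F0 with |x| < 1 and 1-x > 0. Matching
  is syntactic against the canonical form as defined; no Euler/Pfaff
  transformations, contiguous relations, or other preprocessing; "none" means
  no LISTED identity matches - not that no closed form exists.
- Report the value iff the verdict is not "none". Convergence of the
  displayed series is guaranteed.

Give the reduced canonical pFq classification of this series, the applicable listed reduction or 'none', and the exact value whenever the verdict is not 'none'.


With C = 3: the canonical form is 1F1(\frac{3}{2}; \frac{4}{3}; \frac{7}{6}). Verdict: none. No listed pattern accepts 1F1(\frac{3}{2}; \frac{4}{3}; \frac{7}{6}).

Structural cue: from the first term 3: striking the common factor k + 2/3 reduces the term (C = 3, x = 7/6).
Ratio: r(k) = \frac{7}{6} * (k+\frac{3}{2}) / [(k+\frac{4}{3}) (k+1)] - poly over poly, x = \frac{7}{6} from leading terms; C = 3 at k = 0.


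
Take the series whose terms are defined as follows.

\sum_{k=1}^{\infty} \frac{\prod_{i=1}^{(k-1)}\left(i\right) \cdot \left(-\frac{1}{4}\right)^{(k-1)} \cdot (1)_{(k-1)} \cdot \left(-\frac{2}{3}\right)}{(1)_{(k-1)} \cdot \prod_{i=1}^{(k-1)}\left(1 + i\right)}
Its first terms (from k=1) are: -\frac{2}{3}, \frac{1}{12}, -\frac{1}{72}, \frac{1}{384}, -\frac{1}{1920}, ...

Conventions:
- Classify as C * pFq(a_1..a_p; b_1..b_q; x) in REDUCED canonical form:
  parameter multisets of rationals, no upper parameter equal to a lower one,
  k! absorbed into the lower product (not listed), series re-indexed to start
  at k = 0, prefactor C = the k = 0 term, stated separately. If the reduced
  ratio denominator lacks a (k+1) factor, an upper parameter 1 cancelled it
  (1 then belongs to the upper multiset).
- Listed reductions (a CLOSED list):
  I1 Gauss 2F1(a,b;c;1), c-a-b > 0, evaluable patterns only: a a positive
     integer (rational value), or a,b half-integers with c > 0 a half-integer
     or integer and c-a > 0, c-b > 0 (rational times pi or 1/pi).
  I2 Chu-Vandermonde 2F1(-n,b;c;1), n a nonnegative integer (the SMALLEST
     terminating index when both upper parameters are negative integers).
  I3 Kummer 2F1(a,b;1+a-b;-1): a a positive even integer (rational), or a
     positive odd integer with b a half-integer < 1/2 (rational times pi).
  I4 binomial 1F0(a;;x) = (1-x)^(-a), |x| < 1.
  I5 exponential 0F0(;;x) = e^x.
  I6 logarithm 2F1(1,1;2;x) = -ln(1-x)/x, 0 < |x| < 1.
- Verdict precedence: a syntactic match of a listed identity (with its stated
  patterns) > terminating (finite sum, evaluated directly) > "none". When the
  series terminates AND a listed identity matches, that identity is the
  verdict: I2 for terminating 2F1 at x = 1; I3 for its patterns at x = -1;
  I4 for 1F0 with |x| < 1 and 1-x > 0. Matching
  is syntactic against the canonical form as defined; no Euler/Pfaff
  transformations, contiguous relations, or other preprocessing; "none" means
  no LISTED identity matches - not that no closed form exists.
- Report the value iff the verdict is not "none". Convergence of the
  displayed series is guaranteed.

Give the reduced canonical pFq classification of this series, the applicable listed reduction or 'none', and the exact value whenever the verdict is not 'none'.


First insight: t_0 = -\frac{2}{3} here, and the running product (prefactor -2/3) telescopes to a rising factorial.
Step ratio: r(k) = -\frac{1}{4} * (k+1) (k+1) / [(k+2) (k+1)] - rational in k, leading ratio -\frac{1}{4}; with t_0 = -\frac{2}{3}, classification follows.

At argument -\frac{1}{4}: a 2F1 with upper {1, 1}, lower {2}, scaled by C = -\frac{2}{3}. Verdict: the logarithmic series (I6) matches (the logarithm: parameters (1,1;2), x = -\frac{1}{4}). Value: \left(-\frac{8}{3}\right) \cdot \ln\left(\frac{5}{4}\right).


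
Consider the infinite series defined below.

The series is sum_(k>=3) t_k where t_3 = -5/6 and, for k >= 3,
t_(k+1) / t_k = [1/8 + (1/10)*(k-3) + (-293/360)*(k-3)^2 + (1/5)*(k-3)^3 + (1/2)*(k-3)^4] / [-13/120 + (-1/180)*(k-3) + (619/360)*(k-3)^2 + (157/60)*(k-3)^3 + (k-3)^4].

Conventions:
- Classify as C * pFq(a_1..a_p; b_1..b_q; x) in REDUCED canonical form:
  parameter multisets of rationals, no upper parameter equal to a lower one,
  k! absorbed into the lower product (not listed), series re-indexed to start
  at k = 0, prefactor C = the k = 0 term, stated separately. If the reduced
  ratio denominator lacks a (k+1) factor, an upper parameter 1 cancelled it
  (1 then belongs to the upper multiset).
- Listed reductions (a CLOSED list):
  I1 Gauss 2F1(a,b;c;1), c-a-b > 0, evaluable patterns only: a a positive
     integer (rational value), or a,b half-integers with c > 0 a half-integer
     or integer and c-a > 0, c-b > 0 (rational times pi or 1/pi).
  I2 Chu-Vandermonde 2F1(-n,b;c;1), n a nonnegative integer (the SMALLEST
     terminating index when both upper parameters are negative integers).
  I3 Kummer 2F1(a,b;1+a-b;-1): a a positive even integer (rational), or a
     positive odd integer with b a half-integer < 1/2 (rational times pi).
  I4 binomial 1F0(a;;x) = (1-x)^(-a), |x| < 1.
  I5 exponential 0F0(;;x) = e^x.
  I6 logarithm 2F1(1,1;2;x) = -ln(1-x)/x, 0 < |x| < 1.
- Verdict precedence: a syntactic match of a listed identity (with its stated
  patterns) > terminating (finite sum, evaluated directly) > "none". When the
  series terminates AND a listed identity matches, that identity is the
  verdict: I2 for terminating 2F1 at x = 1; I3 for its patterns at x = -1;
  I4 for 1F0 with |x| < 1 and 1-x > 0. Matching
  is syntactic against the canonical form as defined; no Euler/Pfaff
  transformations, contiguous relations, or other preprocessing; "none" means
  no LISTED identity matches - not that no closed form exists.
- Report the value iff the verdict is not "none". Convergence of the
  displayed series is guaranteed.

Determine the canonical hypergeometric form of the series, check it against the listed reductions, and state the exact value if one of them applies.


Reduced: x = 1/2, 2F1, upper = {-5/6, -3/5}, lower = {-13/60}, C = -5/6. Verdict: none here - no I1-I6 shape fits x = 1/2 with lower {-13/60}.

Key step: t_0 = -5/6 here, and factor the ratio over Q (C = -5/6, x = 1/2): negated roots = parameters.
Consecutive-term ratio: r(k) = (1/2) * (k-5/6) (k-3/5) / [(k-13/60) (k+1)] - poly over poly, x = (1/2) from leading terms; C = -5/6 at k = 0.


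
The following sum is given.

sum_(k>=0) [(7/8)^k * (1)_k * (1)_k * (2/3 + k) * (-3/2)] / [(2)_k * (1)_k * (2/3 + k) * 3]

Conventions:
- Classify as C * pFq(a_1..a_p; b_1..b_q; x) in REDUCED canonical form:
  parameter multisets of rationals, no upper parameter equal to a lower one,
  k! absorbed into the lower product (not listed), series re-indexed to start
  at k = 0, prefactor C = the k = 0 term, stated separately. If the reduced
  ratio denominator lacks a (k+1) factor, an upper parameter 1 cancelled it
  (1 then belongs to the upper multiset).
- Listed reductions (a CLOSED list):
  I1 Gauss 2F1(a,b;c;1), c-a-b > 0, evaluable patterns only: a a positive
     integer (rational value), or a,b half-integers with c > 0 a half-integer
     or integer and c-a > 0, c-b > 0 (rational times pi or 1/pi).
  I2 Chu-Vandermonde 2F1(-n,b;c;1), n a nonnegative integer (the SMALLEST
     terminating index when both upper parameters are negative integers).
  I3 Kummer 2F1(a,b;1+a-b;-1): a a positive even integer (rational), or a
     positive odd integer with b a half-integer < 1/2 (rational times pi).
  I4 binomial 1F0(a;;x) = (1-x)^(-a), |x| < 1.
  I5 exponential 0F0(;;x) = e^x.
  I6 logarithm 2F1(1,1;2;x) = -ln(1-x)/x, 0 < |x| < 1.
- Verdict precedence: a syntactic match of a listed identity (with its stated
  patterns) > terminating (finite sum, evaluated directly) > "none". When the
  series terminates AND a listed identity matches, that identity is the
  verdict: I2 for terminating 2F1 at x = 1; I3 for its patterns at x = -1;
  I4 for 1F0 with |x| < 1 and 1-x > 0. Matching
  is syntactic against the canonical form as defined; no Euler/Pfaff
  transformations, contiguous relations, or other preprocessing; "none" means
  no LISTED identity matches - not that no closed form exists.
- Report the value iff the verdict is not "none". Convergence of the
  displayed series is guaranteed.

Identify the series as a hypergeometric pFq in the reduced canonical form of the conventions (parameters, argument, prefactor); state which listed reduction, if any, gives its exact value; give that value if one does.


Key observation: x = (7/8) and the constant factors (prefactor -1/2) combine into one prefactor.
Term ratio: r(k) = (7/8) * (k+1) (k+1) / [(k+2) (k+1)] - poly over poly, x = (7/8) from leading terms; C = -1/2 at k = 0.

At argument 7/8: a 2F1 with upper {1, 1}, lower {2}, scaled by C = -1/2. Verdict (x = 7/8): the logarithmic series (I6) applies (the logarithm: parameters (1,1;2), x = 7/8). Value: (4/7) * ln(1/8).


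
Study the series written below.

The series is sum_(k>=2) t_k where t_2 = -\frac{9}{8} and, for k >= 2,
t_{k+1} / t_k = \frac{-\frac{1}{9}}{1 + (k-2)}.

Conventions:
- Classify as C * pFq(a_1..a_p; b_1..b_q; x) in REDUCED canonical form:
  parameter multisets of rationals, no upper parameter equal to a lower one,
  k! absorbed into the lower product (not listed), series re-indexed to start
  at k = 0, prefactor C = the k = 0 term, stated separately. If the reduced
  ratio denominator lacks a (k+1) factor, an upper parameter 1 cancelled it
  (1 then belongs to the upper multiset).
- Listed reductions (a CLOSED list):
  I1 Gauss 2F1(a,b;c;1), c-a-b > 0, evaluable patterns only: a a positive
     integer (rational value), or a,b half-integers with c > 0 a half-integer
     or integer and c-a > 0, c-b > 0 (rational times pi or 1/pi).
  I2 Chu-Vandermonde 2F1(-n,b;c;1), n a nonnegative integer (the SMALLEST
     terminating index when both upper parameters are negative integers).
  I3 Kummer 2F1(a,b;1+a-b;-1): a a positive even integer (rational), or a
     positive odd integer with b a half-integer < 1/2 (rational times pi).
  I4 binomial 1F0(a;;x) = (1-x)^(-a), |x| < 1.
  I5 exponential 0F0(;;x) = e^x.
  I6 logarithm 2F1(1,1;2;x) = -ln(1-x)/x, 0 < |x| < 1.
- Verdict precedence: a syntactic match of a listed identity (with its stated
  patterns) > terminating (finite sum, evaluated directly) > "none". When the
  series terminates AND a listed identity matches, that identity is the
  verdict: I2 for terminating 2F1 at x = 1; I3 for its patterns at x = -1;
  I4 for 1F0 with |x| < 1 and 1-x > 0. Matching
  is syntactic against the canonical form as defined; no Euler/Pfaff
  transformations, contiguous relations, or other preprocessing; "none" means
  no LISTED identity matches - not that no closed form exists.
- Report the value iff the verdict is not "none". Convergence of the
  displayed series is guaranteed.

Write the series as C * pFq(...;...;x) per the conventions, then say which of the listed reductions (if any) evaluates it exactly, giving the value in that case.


At argument -\frac{1}{9}: a 0F0 with upper {-}, lower {-}, scaled by C = -\frac{9}{8}. Verdict: exponential (I5) fires (the 0F0 exponential series at x = -\frac{1}{9}). Value: \left(-\frac{9}{8}\right) \cdot e^{-\frac{1}{9}}.

Key observation: t_0 = -\frac{9}{8} here, and roots of the ratio polynomials (prefactor -9/8) are the negated parameters.
Adjacent-term ratio: r(k) = -\frac{1}{9} * 1 / [(k+1)] - rational in k, leading ratio -\frac{1}{9}; with t_0 = -\frac{9}{8}, classification follows.


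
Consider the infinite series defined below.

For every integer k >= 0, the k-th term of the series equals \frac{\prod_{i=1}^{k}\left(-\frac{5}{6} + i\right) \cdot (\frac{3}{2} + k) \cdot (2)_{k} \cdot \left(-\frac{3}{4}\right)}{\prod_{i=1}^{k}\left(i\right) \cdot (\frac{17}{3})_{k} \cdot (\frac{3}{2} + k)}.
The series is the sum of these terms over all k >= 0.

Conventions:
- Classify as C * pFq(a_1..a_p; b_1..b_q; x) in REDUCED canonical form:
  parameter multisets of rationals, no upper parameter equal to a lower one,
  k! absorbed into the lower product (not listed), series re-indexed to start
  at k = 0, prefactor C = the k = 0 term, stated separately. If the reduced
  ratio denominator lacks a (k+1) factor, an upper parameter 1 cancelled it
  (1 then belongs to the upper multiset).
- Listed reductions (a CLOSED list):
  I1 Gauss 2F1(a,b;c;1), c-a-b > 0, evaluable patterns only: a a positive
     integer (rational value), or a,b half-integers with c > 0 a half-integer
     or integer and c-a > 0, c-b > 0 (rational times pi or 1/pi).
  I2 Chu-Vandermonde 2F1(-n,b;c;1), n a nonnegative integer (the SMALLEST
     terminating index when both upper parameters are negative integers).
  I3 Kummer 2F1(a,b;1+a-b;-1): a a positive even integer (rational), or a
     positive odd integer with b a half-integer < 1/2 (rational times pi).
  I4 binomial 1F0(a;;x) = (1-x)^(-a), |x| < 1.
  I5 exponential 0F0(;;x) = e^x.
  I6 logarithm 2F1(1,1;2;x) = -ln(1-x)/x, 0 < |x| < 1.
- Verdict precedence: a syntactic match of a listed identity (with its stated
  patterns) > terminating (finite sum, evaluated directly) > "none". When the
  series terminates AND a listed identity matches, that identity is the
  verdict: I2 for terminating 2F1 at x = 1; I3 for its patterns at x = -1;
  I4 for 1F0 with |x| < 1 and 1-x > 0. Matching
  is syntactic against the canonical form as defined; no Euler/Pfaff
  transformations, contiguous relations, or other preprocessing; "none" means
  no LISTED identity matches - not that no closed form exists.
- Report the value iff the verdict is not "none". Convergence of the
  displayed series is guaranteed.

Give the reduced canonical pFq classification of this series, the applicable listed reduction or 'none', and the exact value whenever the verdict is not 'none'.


Prefactor -\frac{3}{4}, argument 1: 2F1 with upper {\frac{1}{6}, 2} over lower {\frac{17}{3}}. Verdict: Gauss's theorem (I1) applies (x = 1: the Gamma ratio telescopes since c-a-b = 7/2 > 0 and a = 2 in Z>0). Hence: -\frac{22}{27}.

First insight: t_0 being -\frac{3}{4}, the running product (C = -3/4, x = 1) telescopes to a rising factorial.
Ratio: r(k) = 1 * (k+\frac{1}{6}) (k+2) / [(k+\frac{17}{3}) (k+1)] - rational; roots negated = parameters, x = 1, C = -\frac{3}{4}.


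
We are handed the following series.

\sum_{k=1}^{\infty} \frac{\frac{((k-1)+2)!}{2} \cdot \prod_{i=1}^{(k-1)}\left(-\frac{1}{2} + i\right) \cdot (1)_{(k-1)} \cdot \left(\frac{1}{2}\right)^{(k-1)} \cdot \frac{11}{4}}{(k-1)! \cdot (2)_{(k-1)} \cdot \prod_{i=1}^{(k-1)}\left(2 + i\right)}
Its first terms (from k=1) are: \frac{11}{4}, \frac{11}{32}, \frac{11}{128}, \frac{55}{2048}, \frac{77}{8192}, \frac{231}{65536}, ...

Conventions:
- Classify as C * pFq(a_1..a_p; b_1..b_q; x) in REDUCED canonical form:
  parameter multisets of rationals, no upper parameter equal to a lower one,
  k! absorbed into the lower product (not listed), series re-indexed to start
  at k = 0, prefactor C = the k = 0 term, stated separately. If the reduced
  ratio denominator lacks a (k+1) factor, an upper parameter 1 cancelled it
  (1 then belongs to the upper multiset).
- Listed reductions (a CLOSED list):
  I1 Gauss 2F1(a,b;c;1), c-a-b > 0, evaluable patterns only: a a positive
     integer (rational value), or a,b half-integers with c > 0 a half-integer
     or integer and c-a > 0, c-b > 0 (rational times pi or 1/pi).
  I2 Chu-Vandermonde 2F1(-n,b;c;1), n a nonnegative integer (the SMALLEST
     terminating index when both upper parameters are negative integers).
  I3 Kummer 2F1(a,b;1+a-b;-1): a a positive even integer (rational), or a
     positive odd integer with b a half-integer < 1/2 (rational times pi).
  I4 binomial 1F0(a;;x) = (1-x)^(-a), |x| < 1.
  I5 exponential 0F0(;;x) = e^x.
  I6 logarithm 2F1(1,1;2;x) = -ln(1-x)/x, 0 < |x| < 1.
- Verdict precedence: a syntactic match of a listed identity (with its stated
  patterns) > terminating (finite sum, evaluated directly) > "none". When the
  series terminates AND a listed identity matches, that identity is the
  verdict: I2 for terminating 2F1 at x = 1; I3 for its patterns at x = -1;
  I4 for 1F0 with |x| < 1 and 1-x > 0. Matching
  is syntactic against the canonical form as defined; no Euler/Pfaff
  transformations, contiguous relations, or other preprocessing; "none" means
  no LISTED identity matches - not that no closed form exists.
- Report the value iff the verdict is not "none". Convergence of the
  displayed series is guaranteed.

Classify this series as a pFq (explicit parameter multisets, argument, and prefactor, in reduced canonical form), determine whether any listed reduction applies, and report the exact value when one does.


Canonical form: C = \frac{11}{4} times 2F1 with upper {\frac{1}{2}, 1}, lower {2}, x = \frac{1}{2}. Verdict: none here - no I1-I6 shape fits x = \frac{1}{2} with lower {2}.

First insight: t_0 = \frac{11}{4} here, and the lower running product (C = 11/4, x = 1/2) is a rising factorial.
Step ratio: r(k) = \frac{1}{2} * (k+\frac{1}{2}) (k+1) / [(k+2) (k+1)] - rational; roots negated = parameters, x = \frac{1}{2}, C = \frac{11}{4}.


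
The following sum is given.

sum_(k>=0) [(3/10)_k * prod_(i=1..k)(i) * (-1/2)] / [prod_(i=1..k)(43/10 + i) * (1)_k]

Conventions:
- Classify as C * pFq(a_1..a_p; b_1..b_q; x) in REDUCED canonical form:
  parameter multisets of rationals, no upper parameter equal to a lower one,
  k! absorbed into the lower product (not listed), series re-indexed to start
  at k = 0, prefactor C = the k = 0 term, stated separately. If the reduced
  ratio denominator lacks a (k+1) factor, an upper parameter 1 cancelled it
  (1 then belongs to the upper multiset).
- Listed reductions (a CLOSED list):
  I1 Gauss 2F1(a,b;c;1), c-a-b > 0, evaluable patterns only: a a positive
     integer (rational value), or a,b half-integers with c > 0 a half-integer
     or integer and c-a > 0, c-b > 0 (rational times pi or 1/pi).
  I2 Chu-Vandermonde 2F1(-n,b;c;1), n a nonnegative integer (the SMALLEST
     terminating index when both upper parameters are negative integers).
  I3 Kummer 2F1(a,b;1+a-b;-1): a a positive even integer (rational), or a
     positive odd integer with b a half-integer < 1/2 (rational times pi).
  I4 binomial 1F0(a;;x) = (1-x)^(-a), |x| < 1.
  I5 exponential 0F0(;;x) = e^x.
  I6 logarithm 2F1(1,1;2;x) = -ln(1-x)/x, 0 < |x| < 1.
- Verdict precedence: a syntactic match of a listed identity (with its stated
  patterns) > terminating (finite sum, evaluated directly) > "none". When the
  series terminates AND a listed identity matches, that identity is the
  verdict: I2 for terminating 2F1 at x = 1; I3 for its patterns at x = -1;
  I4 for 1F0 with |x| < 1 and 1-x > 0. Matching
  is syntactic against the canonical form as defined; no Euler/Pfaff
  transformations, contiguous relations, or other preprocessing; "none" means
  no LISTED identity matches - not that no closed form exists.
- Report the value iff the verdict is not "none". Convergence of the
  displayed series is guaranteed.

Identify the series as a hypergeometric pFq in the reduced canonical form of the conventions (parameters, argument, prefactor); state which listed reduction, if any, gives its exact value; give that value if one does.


With C = -1/2: the canonical form is 2F1(3/10, 1; 53/10; 1). Verdict: Gauss (I1, integer-parameter pattern) matches (x = 1: the Gamma ratio telescopes since c-a-b = 4 > 0 and a = 1 in Z>0). Its exact value is -43/80.

Key observation: t_0 = -1/2 here, and (1)_k (C = -1/2) is k! itself.
Step ratio: r(k) = 1 * (k+3/10) (k+1) / [(k+53/10) (k+1)] - poly over poly, x = 1 from leading terms; C = -1/2 at k = 0.


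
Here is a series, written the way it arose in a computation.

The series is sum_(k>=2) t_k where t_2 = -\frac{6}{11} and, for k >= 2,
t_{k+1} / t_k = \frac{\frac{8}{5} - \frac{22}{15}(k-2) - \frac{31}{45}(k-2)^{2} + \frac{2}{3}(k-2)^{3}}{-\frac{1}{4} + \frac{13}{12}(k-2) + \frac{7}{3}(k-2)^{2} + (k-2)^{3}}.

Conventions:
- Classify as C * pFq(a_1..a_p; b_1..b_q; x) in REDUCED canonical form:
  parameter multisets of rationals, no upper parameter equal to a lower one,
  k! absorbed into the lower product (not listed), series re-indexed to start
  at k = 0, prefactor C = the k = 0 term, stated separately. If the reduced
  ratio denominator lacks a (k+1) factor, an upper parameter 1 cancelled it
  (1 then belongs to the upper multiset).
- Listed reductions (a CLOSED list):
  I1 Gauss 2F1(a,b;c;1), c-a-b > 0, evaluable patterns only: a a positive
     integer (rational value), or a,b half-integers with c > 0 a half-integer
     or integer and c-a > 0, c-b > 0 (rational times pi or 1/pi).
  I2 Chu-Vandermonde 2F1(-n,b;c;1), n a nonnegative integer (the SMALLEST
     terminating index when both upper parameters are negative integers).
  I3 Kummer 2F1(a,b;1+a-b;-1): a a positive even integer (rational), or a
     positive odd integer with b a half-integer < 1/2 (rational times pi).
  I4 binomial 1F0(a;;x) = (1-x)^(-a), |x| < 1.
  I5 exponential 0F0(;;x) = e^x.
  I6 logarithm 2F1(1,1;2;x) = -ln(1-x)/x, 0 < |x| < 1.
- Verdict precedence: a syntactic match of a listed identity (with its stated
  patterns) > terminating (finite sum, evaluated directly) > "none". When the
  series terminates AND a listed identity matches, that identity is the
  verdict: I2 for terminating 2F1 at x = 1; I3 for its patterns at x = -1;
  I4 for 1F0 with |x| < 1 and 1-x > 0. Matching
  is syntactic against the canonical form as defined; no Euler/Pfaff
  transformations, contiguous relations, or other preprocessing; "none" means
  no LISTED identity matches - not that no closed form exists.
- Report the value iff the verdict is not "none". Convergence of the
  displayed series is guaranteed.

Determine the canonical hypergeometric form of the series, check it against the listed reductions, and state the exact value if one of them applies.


Key observation: from the first term -\frac{6}{11}: cancel k + 3/2 from the displayed ratio first; then prefactor -6/11.
Ratio: r(k) = \frac{2}{3} * (k-\frac{4}{3}) (k-\frac{6}{5}) / [(k-\frac{1}{6}) (k+1)] - poly over poly, x = \frac{2}{3} from leading terms; C = -\frac{6}{11} at k = 0.

Reduced: x = \frac{2}{3}, 2F1, upper = {-\frac{4}{3}, -\frac{6}{5}}, lower = {-\frac{1}{6}}, C = -\frac{6}{11}. Verdict: none (x = \frac{2}{3}): each listed identity misses the multisets {-\frac{4}{3}, -\frac{6}{5}} ; {-\frac{1}{6}}.


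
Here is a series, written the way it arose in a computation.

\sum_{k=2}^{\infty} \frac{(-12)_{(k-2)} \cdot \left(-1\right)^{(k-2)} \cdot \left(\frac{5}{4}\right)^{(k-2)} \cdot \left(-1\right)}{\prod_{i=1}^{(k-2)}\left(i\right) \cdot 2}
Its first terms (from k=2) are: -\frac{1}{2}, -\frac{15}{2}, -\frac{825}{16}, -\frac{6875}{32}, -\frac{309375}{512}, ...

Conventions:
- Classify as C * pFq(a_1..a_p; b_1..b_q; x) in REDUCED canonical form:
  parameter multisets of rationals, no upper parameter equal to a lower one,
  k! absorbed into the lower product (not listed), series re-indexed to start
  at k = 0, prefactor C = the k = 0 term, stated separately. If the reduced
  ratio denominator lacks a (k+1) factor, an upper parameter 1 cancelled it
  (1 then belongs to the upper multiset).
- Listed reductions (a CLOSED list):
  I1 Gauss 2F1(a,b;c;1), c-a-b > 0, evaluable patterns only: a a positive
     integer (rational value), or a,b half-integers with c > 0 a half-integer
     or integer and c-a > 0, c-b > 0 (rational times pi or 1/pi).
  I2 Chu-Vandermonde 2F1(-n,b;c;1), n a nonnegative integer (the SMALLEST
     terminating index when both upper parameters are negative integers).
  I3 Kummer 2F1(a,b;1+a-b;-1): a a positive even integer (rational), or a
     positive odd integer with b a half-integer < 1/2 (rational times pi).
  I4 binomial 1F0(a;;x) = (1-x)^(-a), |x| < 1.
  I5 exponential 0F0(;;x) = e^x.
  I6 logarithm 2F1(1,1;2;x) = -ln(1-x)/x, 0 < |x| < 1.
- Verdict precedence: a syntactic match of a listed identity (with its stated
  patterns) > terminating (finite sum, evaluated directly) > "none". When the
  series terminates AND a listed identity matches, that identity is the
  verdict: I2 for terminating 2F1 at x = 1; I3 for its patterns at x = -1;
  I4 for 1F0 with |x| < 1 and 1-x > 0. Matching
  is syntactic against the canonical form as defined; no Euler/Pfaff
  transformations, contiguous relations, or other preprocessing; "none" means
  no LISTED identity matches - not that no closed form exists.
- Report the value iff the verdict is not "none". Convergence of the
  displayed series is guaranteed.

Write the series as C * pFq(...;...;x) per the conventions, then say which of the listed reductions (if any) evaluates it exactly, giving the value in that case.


With C = -\frac{1}{2}: the canonical form is 1F0(-12; -; -\frac{5}{4}). Verdict: terminating - no listed pattern fits, but -12 in the upper list cuts the series at k = 12; direct evaluation. Its exact value is -\frac{282429536481}{33554432}.

The tell: t_0 = -\frac{1}{2} here, and the (-1)^k factor (prefactor -1/2) folds into the argument's sign.
Adjacent-term ratio: r(k) = -\frac{5}{4} * (k-12) / [(k+1)] - rational in k. x = -\frac{5}{4}; t_0 = -\frac{1}{2}; negate the roots.


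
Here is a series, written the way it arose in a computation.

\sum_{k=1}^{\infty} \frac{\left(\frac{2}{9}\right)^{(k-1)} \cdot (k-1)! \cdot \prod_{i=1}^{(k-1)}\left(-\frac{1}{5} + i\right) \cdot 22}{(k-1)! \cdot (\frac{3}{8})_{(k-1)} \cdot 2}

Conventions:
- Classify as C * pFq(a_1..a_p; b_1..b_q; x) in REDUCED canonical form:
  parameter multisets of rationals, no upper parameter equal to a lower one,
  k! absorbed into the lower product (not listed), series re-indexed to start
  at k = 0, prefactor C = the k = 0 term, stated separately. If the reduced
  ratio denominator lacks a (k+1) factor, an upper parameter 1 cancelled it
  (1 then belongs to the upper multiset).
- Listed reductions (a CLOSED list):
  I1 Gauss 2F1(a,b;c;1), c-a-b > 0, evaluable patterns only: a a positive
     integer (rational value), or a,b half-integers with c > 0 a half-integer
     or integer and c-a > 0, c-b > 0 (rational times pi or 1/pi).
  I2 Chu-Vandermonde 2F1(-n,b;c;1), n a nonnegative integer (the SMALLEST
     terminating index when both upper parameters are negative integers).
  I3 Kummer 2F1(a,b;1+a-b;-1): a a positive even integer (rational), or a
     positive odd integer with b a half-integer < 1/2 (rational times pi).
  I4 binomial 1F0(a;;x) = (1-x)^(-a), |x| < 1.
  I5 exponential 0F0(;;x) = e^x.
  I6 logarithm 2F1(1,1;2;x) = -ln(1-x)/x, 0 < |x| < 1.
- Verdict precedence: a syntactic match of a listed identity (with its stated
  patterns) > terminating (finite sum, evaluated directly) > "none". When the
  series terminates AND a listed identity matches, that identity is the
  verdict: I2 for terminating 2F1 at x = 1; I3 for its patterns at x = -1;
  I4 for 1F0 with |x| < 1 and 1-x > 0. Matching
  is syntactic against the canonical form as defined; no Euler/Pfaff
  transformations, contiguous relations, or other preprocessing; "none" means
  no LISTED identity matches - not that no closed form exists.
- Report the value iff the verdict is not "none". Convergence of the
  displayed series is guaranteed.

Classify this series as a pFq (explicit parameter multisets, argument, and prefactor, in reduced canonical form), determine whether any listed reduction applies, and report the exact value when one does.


x = \frac{2}{9} here; the reduced form reads 2F1, upper {\frac{4}{5}, 1}, lower {\frac{3}{8}}, C = 11. Verdict: none (x = \frac{2}{9}): each listed identity misses the multisets {\frac{4}{5}, 1} ; {\frac{3}{8}}.

First insight: with t_0 = 11, the running product (prefactor 11) telescopes to a rising factorial.
Term ratio: r(k) = \frac{2}{9} * (k+\frac{4}{5}) (k+1) / [(k+\frac{3}{8}) (k+1)] - poly over poly, x = \frac{2}{9} from leading terms; C = 11 at k = 0.


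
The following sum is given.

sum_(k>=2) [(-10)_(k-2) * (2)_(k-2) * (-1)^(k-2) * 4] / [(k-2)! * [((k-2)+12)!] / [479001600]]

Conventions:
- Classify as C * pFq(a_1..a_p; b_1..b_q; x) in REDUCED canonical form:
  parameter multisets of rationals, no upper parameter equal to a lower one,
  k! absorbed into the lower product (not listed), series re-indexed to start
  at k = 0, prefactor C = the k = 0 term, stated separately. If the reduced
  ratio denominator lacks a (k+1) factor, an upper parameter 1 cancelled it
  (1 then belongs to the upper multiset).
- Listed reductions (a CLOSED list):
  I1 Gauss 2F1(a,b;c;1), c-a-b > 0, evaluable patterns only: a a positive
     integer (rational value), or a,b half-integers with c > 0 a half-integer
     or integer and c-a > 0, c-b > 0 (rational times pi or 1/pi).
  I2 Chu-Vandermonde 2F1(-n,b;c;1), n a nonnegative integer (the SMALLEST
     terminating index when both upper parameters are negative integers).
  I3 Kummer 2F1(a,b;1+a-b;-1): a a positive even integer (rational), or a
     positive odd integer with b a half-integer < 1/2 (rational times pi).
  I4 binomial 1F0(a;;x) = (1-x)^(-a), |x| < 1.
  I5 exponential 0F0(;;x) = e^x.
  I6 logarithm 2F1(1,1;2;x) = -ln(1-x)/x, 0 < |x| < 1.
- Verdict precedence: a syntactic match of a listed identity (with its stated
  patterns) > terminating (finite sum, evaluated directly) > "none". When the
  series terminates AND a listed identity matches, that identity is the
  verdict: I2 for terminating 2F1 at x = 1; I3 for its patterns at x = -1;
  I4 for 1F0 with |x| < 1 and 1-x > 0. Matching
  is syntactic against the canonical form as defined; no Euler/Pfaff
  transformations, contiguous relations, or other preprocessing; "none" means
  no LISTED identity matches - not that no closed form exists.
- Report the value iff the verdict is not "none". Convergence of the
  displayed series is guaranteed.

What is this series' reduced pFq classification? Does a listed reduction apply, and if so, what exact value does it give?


Canonical form: C = 4 times 2F1 with upper {-10, 2}, lower {13}, x = -1. Verdict at x = -1: Kummer (I3) matches (x = -1; c = 13 equals 1+a-b for upper {-10, 2}: listed pattern). Value: 24.

Structural cue: x = (-1) and the denominator's factorial ratio (C = 4, x = -1) is a lower Pochhammer.
Term ratio: r(k) = (-1) * (k-10) (k+2) / [(k+13) (k+1)] ; factor over Q: parameters, x = (-1), and C = 4.


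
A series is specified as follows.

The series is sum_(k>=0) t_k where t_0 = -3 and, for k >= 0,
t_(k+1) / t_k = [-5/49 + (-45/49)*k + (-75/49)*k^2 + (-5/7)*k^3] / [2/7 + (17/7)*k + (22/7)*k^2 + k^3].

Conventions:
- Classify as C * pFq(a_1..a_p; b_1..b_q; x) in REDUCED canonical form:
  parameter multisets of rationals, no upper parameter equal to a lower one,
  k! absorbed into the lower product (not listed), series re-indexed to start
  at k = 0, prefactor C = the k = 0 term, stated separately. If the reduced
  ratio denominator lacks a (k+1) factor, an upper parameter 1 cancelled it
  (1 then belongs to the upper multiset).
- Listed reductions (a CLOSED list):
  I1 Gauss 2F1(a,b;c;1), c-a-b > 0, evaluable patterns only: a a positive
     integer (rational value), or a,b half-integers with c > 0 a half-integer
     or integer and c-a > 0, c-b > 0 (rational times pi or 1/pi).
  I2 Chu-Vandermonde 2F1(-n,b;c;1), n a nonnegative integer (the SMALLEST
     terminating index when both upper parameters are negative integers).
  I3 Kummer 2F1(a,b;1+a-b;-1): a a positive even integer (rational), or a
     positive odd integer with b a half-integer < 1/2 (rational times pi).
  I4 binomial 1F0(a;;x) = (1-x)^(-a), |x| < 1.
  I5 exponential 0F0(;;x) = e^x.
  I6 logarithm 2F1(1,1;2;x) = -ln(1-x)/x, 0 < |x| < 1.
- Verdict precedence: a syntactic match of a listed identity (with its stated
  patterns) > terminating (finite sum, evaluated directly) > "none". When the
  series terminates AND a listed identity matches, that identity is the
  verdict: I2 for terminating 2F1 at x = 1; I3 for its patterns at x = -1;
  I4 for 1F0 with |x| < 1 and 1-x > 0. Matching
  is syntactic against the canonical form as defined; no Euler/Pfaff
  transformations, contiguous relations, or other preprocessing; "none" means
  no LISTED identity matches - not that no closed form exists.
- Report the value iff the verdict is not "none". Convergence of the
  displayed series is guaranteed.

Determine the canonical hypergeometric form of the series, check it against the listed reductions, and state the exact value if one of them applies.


With C = -3: the canonical form is 2F1(1, 1; 2; -5/7). Verdict: this is logarithm (I6) (the logarithm: parameters (1,1;2), x = -5/7). Sum: (-21/5) * ln(12/7).

Key step: from the first term -3: roots of the ratio polynomials (C = -3) are the negated parameters.
Consecutive-term ratio: r(k) = (-5/7) * (k+1) (k+1) / [(k+2) (k+1)] - poly over poly, x = (-5/7) from leading terms; C = -3 at k = 0.


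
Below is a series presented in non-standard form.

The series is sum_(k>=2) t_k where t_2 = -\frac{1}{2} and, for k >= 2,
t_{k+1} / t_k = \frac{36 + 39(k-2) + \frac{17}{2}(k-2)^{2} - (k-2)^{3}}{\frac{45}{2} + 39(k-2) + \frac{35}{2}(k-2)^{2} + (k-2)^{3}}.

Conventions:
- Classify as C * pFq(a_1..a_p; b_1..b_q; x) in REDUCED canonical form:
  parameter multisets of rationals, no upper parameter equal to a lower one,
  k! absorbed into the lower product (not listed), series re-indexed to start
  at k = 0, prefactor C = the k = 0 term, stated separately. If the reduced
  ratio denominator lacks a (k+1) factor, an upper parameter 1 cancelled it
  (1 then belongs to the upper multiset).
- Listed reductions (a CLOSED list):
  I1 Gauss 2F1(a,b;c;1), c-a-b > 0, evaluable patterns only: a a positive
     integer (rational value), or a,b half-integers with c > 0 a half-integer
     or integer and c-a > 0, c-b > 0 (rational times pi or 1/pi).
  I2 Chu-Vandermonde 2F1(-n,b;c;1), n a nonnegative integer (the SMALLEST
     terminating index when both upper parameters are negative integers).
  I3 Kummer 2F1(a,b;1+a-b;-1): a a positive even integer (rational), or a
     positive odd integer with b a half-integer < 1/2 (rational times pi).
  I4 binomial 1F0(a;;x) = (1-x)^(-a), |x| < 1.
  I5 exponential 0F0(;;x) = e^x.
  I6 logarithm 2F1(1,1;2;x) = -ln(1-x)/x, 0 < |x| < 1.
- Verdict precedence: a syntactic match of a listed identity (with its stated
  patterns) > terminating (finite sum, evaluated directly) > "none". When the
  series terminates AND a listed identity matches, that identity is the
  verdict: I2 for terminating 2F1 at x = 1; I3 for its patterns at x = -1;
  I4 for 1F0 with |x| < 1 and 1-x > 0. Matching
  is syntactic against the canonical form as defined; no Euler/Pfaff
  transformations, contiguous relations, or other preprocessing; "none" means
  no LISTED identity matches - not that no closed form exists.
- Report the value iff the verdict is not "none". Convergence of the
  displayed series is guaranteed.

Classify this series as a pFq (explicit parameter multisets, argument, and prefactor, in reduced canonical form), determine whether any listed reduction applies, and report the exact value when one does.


Reduced: x = -1, 2F1, upper = {-12, 2}, lower = {15}, C = -\frac{1}{2}. Verdict: the Kummer evaluation I3 matches (x = -1; c = 15 equals 1+a-b for upper {-12, 2}: listed pattern). Hence: -\frac{7}{2}.

Key step: t_0 being -\frac{1}{2}, factor the ratio over Q (C = -1/2, x = -1): negated roots = parameters.
Adjacent-term ratio: r(k) = -1 * (k-12) (k+2) / [(k+15) (k+1)] - rational in k. x = -1; t_0 = -\frac{1}{2}; negate the roots.


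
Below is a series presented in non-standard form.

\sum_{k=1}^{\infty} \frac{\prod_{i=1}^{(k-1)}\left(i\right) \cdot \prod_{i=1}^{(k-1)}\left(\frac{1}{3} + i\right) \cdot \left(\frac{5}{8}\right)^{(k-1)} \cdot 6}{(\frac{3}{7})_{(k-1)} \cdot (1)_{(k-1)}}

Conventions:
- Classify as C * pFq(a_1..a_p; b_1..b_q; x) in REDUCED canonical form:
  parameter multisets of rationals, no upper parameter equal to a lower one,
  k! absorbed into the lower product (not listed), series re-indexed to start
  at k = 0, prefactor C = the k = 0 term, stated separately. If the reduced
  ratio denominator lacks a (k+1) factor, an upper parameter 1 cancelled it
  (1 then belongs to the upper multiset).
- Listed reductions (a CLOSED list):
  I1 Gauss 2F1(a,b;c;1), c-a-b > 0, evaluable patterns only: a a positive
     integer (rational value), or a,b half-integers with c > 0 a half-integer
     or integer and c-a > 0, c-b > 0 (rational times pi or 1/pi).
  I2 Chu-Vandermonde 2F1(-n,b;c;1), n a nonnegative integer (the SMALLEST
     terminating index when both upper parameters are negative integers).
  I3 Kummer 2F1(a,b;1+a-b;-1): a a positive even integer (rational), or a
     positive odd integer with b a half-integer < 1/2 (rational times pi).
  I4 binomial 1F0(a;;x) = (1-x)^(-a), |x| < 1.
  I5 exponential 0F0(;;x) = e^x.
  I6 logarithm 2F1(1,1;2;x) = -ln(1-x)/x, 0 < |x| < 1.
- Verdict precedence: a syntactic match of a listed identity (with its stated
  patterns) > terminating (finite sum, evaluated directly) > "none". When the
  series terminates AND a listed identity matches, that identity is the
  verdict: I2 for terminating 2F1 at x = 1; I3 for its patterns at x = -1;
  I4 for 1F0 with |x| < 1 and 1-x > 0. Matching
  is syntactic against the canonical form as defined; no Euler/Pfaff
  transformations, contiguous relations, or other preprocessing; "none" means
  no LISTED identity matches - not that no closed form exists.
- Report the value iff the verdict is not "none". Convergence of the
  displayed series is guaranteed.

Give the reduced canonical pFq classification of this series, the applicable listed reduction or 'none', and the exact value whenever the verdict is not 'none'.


This is 6 * 2F1(1, \frac{4}{3}; \frac{3}{7}; \frac{5}{8}) in reduced canonical form. Verdict: no listed reduction: x = \frac{5}{8} and upper {1, \frac{4}{3}} fail every I1-I6 pattern.

The tell: x = \frac{5}{8} and (1)_k (prefactor 6) is k! itself.
Ratio: r(k) = \frac{5}{8} * (k+1) (k+\frac{4}{3}) / [(k+\frac{3}{7}) (k+1)] - rational in k. x = \frac{5}{8}; t_0 = 6; negate the roots.
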